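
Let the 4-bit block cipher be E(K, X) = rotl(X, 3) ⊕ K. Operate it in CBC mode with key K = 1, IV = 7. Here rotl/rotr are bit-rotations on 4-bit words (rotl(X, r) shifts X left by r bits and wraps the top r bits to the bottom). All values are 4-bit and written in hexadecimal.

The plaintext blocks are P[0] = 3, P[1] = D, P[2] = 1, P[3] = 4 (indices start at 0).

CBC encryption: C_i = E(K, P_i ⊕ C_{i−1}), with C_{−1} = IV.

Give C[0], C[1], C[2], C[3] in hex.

C[0]: P[0] ⊕ 7 = 4; E(K, 4) = 3.
C[1]: P[1] ⊕ 3 = E; E(K, E) = 6.
C[2]: P[2] ⊕ 6 = 7; E(K, 7) = A.
C[3]: P[3] ⊕ A = E; E(K, E) = 6.

C[0] = 3, C[1] = 6, C[2] = A, C[3] = 6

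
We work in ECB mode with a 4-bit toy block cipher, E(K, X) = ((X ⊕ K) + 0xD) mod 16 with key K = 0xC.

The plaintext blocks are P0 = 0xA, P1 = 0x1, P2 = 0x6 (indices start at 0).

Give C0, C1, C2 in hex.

C0 = 0x3, C1 = 0xA, C2 = 0x7

ECB encryption: C_i = E(K, P_i).
C0: E(K, 0xA) = 0x3.
C1: E(K, 0x1) = 0xA.
C2: E(K, 0x6) = 0x7.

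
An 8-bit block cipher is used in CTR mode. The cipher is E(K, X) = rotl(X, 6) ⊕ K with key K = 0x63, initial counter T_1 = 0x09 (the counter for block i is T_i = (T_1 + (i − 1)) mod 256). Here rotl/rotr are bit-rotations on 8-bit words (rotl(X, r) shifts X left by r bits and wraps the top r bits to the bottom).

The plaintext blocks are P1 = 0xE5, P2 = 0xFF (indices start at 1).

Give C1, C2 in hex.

CTR encryption: S_i = E(K, T_i) where T_i is the counter for block i; C_i = P_i ⊕ S_i.
C1: T = 0x09, S = E(K, T) = 0x21; 0xE5 ⊕ 0x21 = 0xC4.
C2: T = 0x0A, S = E(K, T) = 0xE1; 0xFF ⊕ 0xE1 = 0x1E.

C1 = 0xC4, C2 = 0x1E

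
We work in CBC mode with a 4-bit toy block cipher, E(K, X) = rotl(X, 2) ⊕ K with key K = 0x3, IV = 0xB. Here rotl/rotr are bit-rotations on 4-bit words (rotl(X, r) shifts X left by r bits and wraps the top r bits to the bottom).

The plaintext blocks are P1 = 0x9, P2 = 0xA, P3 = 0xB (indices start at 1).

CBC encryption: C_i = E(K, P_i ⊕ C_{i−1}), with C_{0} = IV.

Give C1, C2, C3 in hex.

C1 = 0xB, C2 = 0x7, C3 = 0x0

C1: P1 ⊕ 0xB = 0x2; E(K, 0x2) = 0xB.
C2: P2 ⊕ 0xB = 0x1; E(K, 0x1) = 0x7.
C3: P3 ⊕ 0x7 = 0xC; E(K, 0xC) = 0x0.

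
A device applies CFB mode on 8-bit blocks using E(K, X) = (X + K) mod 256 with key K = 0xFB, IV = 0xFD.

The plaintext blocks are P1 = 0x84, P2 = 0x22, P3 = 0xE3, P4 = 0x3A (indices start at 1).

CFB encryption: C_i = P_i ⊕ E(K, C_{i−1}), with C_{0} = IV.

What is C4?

C4 = 0x94

C1: E(K, 0xFD) = 0xF8; 0x84 ⊕ 0xF8 = 0x7C.
C2: E(K, 0x7C) = 0x77; 0x22 ⊕ 0x77 = 0x55.
C3: E(K, 0x55) = 0x50; 0xE3 ⊕ 0x50 = 0xB3.
C4: E(K, 0xB3) = 0xAE; 0x3A ⊕ 0xAE = 0x94.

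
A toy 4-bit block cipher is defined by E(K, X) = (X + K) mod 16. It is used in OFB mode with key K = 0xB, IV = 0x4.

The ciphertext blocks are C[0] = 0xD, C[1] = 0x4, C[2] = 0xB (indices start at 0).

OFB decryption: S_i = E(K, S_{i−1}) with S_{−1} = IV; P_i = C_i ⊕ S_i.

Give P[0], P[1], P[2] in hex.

P[0] = 0x2, P[1] = 0xE, P[2] = 0xE

P[0]: S = E(K, 0x4) = 0xF; 0xD ⊕ 0xF = 0x2.
P[1]: S = E(K, 0xF) = 0xA; 0x4 ⊕ 0xA = 0xE.
P[2]: S = E(K, 0xA) = 0x5; 0xB ⊕ 0x5 = 0xE.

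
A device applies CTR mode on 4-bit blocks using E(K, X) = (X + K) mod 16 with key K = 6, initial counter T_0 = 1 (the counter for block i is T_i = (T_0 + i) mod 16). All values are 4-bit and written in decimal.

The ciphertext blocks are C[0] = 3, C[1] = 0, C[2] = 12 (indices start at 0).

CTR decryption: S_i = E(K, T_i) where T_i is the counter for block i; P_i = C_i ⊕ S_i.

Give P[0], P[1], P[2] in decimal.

P[0] = 4, P[1] = 8, P[2] = 5

P[0]: T = 1, S = E(K, T) = 7; 3 ⊕ 7 = 4.
P[1]: T = 2, S = E(K, T) = 8; 0 ⊕ 8 = 8.
P[2]: T = 3, S = E(K, T) = 9; 12 ⊕ 9 = 5.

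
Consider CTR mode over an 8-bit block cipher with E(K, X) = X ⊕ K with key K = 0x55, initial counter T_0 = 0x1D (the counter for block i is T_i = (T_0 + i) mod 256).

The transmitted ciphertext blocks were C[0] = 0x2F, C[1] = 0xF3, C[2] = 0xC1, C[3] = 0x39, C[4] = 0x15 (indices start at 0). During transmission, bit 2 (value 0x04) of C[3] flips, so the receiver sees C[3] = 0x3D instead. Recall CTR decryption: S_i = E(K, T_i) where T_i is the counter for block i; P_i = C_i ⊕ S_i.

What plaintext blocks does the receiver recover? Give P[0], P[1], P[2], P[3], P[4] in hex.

Only C[3] changed, to 0x3D. In CTR, a change in C_i flips the same bit in P_i only; the keystream is unaffected. Decrypting the received ciphertext:
P[0]: T = 0x1D, S = E(K, T) = 0x48; 0x2F ⊕ 0x48 = 0x67.
P[1]: T = 0x1E, S = E(K, T) = 0x4B; 0xF3 ⊕ 0x4B = 0xB8.
P[2]: T = 0x1F, S = E(K, T) = 0x4A; 0xC1 ⊕ 0x4A = 0x8B.
P[3]: T = 0x20, S = E(K, T) = 0x75; 0x3D ⊕ 0x75 = 0x48.
P[4]: T = 0x21, S = E(K, T) = 0x74; 0x15 ⊕ 0x74 = 0x61.
Blocks that differ from the original plaintext: P[3].

P[0] = 0x67, P[1] = 0xB8, P[2] = 0x8B, P[3] = 0x48, P[4] = 0x61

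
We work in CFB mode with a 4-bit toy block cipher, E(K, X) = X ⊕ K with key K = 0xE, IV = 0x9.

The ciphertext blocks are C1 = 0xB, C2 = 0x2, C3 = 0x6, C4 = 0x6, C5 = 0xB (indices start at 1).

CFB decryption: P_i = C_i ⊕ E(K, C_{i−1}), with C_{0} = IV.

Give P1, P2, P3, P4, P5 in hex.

P1: E(K, 0x9) = 0x7; 0xB ⊕ 0x7 = 0xC.
P2: E(K, 0xB) = 0x5; 0x2 ⊕ 0x5 = 0x7.
P3: E(K, 0x2) = 0xC; 0x6 ⊕ 0xC = 0xA.
P4: E(K, 0x6) = 0x8; 0x6 ⊕ 0x8 = 0xE.
P5: E(K, 0x6) = 0x8; 0xB ⊕ 0x8 = 0x3.

P1 = 0xC, P2 = 0x7, P3 = 0xA, P4 = 0xE, P5 = 0x3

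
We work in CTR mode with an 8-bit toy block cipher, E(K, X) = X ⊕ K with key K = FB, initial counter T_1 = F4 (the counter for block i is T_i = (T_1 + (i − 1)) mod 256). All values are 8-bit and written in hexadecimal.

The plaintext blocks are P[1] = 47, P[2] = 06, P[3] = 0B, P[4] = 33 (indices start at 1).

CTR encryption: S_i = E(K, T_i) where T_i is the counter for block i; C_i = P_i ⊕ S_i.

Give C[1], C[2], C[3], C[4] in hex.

C[1] = 48, C[2] = 08, C[3] = 06, C[4] = 3F

C[1]: T = F4, S = E(K, T) = 0F; 47 ⊕ 0F = 48.
C[2]: T = F5, S = E(K, T) = 0E; 06 ⊕ 0E = 08.
C[3]: T = F6, S = E(K, T) = 0D; 0B ⊕ 0D = 06.
C[4]: T = F7, S = E(K, T) = 0C; 33 ⊕ 0C = 3F.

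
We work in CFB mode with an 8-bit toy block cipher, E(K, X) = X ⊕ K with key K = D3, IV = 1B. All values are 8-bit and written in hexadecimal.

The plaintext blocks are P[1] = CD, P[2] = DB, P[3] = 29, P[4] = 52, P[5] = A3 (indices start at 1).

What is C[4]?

CFB encryption: C_i = P_i ⊕ E(K, C_{i−1}), with C_{0} = IV.
C[1]: E(K, 1B) = C8; CD ⊕ C8 = 05.
C[2]: E(K, 05) = D6; DB ⊕ D6 = 0D.
C[3]: E(K, 0D) = DE; 29 ⊕ DE = F7.
C[4]: E(K, F7) = 24; 52 ⊕ 24 = 76.

C[4] = 76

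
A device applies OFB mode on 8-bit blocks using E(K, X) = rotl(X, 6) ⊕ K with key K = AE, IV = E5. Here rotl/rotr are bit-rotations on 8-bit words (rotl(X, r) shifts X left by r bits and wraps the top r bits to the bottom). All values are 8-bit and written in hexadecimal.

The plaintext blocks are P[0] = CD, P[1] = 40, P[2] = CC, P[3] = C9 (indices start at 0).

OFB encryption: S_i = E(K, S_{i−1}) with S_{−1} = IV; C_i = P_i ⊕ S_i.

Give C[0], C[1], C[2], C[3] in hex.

C[0] = 1A, C[1] = 1B, C[2] = B4, C[3] = 79

C[0]: S = E(K, E5) = D7; CD ⊕ D7 = 1A.
C[1]: S = E(K, D7) = 5B; 40 ⊕ 5B = 1B.
C[2]: S = E(K, 5B) = 78; CC ⊕ 78 = B4.
C[3]: S = E(K, 78) = B0; C9 ⊕ B0 = 79.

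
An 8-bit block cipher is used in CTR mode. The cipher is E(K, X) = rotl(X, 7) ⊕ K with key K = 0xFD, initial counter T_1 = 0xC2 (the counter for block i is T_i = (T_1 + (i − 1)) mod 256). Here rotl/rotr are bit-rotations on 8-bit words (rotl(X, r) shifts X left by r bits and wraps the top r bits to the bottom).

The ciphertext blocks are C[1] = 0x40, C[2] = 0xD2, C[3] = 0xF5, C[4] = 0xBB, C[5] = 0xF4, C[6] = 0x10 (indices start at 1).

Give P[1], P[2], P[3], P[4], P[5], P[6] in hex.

P[1] = 0xDC, P[2] = 0xCE, P[3] = 0x6A, P[4] = 0xA4, P[5] = 0x6A, P[6] = 0x0E

CTR decryption: S_i = E(K, T_i) where T_i is the counter for block i; P_i = C_i ⊕ S_i.
P[1]: T = 0xC2, S = E(K, T) = 0x9C; 0x40 ⊕ 0x9C = 0xDC.
P[2]: T = 0xC3, S = E(K, T) = 0x1C; 0xD2 ⊕ 0x1C = 0xCE.
P[3]: T = 0xC4, S = E(K, T) = 0x9F; 0xF5 ⊕ 0x9F = 0x6A.
P[4]: T = 0xC5, S = E(K, T) = 0x1F; 0xBB ⊕ 0x1F = 0xA4.
P[5]: T = 0xC6, S = E(K, T) = 0x9E; 0xF4 ⊕ 0x9E = 0x6A.
P[6]: T = 0xC7, S = E(K, T) = 0x1E; 0x10 ⊕ 0x1E = 0x0E.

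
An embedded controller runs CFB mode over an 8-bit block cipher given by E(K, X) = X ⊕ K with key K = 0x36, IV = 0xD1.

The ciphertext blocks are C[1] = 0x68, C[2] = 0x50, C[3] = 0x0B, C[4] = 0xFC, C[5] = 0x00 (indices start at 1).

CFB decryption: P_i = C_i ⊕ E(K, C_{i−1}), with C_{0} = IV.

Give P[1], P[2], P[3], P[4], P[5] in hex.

P[1] = 0x8F, P[2] = 0x0E, P[3] = 0x6D, P[4] = 0xC1, P[5] = 0xCA

P[1]: E(K, 0xD1) = 0xE7; 0x68 ⊕ 0xE7 = 0x8F.
P[2]: E(K, 0x68) = 0x5E; 0x50 ⊕ 0x5E = 0x0E.
P[3]: E(K, 0x50) = 0x66; 0x0B ⊕ 0x66 = 0x6D.
P[4]: E(K, 0x0B) = 0x3D; 0xFC ⊕ 0x3D = 0xC1.
P[5]: E(K, 0xFC) = 0xCA; 0x00 ⊕ 0xCA = 0xCA.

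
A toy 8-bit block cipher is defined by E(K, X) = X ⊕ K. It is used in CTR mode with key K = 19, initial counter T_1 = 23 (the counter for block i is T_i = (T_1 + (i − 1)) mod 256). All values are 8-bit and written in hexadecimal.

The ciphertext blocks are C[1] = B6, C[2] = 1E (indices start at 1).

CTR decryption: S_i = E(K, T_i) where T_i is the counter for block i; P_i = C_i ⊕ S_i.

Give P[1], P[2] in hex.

P[1] = 8C, P[2] = 23

P[1]: T = 23, S = E(K, T) = 3A; B6 ⊕ 3A = 8C.
P[2]: T = 24, S = E(K, T) = 3D; 1E ⊕ 3D = 23.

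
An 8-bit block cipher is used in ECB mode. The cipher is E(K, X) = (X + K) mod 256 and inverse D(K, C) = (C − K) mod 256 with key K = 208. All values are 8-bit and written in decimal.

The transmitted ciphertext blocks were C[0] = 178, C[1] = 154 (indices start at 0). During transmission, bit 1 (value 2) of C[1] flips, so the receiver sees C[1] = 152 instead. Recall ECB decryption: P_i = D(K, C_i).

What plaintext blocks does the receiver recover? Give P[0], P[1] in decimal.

Only C[1] changed, to 152. In ECB, a change in C_i affects only P_i. Decrypting the received ciphertext:
P[0]: D(K, 178) = 226.
P[1]: D(K, 152) = 200.
Blocks that differ from the original plaintext: P[1].

P[0] = 226, P[1] = 200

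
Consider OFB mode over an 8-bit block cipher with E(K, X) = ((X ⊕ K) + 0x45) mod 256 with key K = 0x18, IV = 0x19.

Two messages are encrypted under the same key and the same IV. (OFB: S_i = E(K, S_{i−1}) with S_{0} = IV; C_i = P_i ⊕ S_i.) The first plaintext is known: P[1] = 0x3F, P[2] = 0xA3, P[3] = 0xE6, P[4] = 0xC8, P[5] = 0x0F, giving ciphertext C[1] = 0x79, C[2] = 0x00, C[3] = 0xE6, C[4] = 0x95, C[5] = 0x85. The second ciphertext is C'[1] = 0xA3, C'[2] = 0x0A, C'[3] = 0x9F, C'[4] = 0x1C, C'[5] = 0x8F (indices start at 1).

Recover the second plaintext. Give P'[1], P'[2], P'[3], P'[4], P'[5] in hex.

In OFB with a reused IV, both messages share the same keystream S_i, so C_i ⊕ C'_i = P_i ⊕ P'_i and thus P'_i = P_i ⊕ C_i ⊕ C'_i.
P'[1]: 0x3F ⊕ 0x79 ⊕ 0xA3 = 0xE5.
P'[2]: 0xA3 ⊕ 0x00 ⊕ 0x0A = 0xA9.
P'[3]: 0xE6 ⊕ 0xE6 ⊕ 0x9F = 0x9F.
P'[4]: 0xC8 ⊕ 0x95 ⊕ 0x1C = 0x41.
P'[5]: 0x0F ⊕ 0x85 ⊕ 0x8F = 0x05.

P'[1] = 0xE5, P'[2] = 0xA9, P'[3] = 0x9F, P'[4] = 0x41, P'[5] = 0x05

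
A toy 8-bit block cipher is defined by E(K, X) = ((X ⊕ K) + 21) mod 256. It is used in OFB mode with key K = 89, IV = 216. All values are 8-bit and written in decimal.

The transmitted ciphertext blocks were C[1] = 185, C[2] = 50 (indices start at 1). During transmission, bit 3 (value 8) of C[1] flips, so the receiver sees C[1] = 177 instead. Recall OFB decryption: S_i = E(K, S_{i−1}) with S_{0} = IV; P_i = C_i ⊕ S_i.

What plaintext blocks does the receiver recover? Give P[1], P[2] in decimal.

P[1] = 39, P[2] = 214

Only C[1] changed, to 177. In OFB, a change in C_i flips the same bit in P_i only; the keystream is unaffected. Decrypting the received ciphertext:
P[1]: S = E(K, 216) = 150; 177 ⊕ 150 = 39.
P[2]: S = E(K, 150) = 228; 50 ⊕ 228 = 214.
Blocks that differ from the original plaintext: P[1].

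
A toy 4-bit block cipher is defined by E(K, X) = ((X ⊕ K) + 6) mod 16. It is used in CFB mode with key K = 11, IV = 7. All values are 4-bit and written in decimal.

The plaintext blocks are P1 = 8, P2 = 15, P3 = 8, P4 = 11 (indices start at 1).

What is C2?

C2 = 8

CFB encryption: C_i = P_i ⊕ E(K, C_{i−1}), with C_{0} = IV.
C1: E(K, 7) = 2; 8 ⊕ 2 = 10.
C2: E(K, 10) = 7; 15 ⊕ 7 = 8.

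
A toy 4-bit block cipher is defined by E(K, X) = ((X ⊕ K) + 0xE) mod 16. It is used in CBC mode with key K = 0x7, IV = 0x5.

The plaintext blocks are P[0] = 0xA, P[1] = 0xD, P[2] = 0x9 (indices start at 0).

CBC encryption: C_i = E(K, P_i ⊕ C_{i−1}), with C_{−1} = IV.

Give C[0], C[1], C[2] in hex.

C[0]: P[0] ⊕ 0x5 = 0xF; E(K, 0xF) = 0x6.
C[1]: P[1] ⊕ 0x6 = 0xB; E(K, 0xB) = 0xA.
C[2]: P[2] ⊕ 0xA = 0x3; E(K, 0x3) = 0x2.

C[0] = 0x6, C[1] = 0xA, C[2] = 0x2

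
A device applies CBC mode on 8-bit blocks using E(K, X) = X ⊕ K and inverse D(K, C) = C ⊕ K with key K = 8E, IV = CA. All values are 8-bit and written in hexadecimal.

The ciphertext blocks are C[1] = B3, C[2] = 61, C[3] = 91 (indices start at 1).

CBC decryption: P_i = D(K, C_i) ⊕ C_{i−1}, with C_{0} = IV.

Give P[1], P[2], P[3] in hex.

P[1] = F7, P[2] = 5C, P[3] = 7E

P[1]: D(K, B3) = 3D; 3D ⊕ CA = F7.
P[2]: D(K, 61) = EF; EF ⊕ B3 = 5C.
P[3]: D(K, 91) = 1F; 1F ⊕ 61 = 7E.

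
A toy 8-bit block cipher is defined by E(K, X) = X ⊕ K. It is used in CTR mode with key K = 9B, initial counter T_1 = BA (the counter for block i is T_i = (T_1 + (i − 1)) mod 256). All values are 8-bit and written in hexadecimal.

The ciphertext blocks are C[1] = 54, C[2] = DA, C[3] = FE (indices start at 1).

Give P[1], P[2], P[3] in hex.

P[1] = 75, P[2] = FA, P[3] = D9

CTR decryption: S_i = E(K, T_i) where T_i is the counter for block i; P_i = C_i ⊕ S_i.
P[1]: T = BA, S = E(K, T) = 21; 54 ⊕ 21 = 75.
P[2]: T = BB, S = E(K, T) = 20; DA ⊕ 20 = FA.
P[3]: T = BC, S = E(K, T) = 27; FE ⊕ 27 = D9.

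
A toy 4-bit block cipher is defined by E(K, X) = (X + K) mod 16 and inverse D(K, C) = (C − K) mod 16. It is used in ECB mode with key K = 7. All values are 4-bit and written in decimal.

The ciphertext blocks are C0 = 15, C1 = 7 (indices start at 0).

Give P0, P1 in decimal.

P0 = 8, P1 = 0

ECB decryption: P_i = D(K, C_i).
P0: D(K, 15) = 8.
P1: D(K, 7) = 0.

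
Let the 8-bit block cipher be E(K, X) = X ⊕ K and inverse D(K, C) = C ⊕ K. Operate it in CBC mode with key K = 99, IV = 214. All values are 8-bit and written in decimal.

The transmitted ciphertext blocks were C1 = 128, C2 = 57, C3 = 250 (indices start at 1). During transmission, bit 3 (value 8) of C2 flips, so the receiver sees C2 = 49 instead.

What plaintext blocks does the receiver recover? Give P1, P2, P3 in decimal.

CBC decryption: P_i = D(K, C_i) ⊕ C_{i−1}, with C_{0} = IV.
Only C2 changed, to 49. In CBC, a change in C_i garbles P_i and flips the same bit in P_{i+1}. Decrypting the received ciphertext:
P1: D(K, 128) = 227; 227 ⊕ 214 = 53.
P2: D(K, 49) = 82; 82 ⊕ 128 = 210.
P3: D(K, 250) = 153; 153 ⊕ 49 = 168.
Blocks that differ from the original plaintext: P2, P3.

P1 = 53, P2 = 210, P3 = 168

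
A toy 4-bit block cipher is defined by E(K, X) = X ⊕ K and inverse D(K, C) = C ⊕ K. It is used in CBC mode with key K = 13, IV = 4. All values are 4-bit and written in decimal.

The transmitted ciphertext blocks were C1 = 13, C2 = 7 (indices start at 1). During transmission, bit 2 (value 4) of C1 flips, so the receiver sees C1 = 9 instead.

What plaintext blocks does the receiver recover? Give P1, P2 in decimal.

CBC decryption: P_i = D(K, C_i) ⊕ C_{i−1}, with C_{0} = IV.
Only C1 changed, to 9. In CBC, a change in C_i garbles P_i and flips the same bit in P_{i+1}. Decrypting the received ciphertext:
P1: D(K, 9) = 4; 4 ⊕ 4 = 0.
P2: D(K, 7) = 10; 10 ⊕ 9 = 3.
Blocks that differ from the original plaintext: P1, P2.

P1 = 0, P2 = 3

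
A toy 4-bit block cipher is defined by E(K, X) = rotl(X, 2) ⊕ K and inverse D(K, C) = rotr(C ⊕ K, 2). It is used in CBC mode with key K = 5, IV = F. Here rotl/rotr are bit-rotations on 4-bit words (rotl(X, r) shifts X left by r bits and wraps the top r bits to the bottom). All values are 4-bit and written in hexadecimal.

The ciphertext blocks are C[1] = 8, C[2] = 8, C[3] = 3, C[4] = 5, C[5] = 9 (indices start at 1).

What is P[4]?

CBC decryption: P_i = D(K, C_i) ⊕ C_{i−1}, with C_{0} = IV.
P[4]: D(K, 5) = 0; 0 ⊕ 3 = 3.

P[4] = 3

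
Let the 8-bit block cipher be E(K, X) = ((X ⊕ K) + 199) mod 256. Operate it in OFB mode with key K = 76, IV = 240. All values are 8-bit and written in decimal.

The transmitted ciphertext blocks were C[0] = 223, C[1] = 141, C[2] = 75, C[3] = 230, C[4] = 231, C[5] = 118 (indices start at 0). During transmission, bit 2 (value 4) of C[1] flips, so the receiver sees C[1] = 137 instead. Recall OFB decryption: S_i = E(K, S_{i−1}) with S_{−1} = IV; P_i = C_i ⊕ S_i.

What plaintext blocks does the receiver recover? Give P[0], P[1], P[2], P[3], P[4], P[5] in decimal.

Only C[1] changed, to 137. In OFB, a change in C_i flips the same bit in P_i only; the keystream is unaffected. Decrypting the received ciphertext:
P[0]: S = E(K, 240) = 131; 223 ⊕ 131 = 92.
P[1]: S = E(K, 131) = 150; 137 ⊕ 150 = 31.
P[2]: S = E(K, 150) = 161; 75 ⊕ 161 = 234.
P[3]: S = E(K, 161) = 180; 230 ⊕ 180 = 82.
P[4]: S = E(K, 180) = 191; 231 ⊕ 191 = 88.
P[5]: S = E(K, 191) = 186; 118 ⊕ 186 = 204.
Blocks that differ from the original plaintext: P[1].

P[0] = 92, P[1] = 31, P[2] = 234, P[3] = 82, P[4] = 88, P[5] = 204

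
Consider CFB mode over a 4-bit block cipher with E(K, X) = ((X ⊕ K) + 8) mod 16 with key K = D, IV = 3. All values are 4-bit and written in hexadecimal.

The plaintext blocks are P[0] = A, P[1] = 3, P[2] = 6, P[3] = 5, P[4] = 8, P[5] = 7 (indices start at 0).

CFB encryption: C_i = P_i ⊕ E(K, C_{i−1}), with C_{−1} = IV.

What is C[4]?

C[4] = 4

C[0]: E(K, 3) = 6; A ⊕ 6 = C.
C[1]: E(K, C) = 9; 3 ⊕ 9 = A.
C[2]: E(K, A) = F; 6 ⊕ F = 9.
C[3]: E(K, 9) = C; 5 ⊕ C = 9.
C[4]: E(K, 9) = C; 8 ⊕ C = 4.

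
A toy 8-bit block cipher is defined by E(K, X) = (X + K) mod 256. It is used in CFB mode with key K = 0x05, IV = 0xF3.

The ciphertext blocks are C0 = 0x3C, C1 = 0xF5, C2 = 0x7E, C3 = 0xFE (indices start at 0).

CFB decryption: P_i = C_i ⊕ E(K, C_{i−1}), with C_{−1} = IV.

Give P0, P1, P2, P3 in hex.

P0: E(K, 0xF3) = 0xF8; 0x3C ⊕ 0xF8 = 0xC4.
P1: E(K, 0x3C) = 0x41; 0xF5 ⊕ 0x41 = 0xB4.
P2: E(K, 0xF5) = 0xFA; 0x7E ⊕ 0xFA = 0x84.
P3: E(K, 0x7E) = 0x83; 0xFE ⊕ 0x83 = 0x7D.

P0 = 0xC4, P1 = 0xB4, P2 = 0x84, P3 = 0x7D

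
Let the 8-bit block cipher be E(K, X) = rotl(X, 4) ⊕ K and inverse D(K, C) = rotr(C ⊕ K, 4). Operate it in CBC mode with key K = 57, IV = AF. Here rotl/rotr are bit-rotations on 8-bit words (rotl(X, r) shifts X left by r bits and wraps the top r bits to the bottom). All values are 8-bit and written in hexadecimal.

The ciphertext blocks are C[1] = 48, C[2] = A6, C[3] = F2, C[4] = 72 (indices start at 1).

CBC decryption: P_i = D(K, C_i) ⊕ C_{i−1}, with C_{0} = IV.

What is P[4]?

P[4]: D(K, 72) = 52; 52 ⊕ F2 = A0.

P[4] = A0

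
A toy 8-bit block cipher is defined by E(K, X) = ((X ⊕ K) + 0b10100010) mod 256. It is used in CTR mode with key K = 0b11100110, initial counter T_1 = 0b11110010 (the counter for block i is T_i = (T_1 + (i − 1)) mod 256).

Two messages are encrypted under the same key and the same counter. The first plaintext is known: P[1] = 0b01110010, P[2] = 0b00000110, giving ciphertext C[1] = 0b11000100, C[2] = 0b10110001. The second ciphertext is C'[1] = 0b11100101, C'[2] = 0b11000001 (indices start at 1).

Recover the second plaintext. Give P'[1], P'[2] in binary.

In CTR with a reused counter, both messages share the same keystream S_i, so C_i ⊕ C'_i = P_i ⊕ P'_i and thus P'_i = P_i ⊕ C_i ⊕ C'_i.
P'[1]: 0b01110010 ⊕ 0b11000100 ⊕ 0b11100101 = 0b01010011.
P'[2]: 0b00000110 ⊕ 0b10110001 ⊕ 0b11000001 = 0b01110110.

P'[1] = 0b01010011, P'[2] = 0b01110110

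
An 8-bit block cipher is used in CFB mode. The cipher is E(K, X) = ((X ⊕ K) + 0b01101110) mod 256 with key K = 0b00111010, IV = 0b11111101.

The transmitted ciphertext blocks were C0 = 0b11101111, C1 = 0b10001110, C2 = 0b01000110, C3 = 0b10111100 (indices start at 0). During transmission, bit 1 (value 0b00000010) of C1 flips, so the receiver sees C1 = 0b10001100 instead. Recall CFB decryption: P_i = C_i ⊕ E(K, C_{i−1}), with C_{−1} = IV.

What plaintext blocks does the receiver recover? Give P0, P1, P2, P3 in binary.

P0 = 0b11011010, P1 = 0b11001111, P2 = 0b01100010, P3 = 0b01010110

Only C1 changed, to 0b10001100. In CFB, a change in C_i flips the same bit in P_i and garbles P_{i+1}. Decrypting the received ciphertext:
P0: E(K, 0b11111101) = 0b00110101; 0b11101111 ⊕ 0b00110101 = 0b11011010.
P1: E(K, 0b11101111) = 0b01000011; 0b10001100 ⊕ 0b01000011 = 0b11001111.
P2: E(K, 0b10001100) = 0b00100100; 0b01000110 ⊕ 0b00100100 = 0b01100010.
P3: E(K, 0b01000110) = 0b11101010; 0b10111100 ⊕ 0b11101010 = 0b01010110.
Blocks that differ from the original plaintext: P1, P2.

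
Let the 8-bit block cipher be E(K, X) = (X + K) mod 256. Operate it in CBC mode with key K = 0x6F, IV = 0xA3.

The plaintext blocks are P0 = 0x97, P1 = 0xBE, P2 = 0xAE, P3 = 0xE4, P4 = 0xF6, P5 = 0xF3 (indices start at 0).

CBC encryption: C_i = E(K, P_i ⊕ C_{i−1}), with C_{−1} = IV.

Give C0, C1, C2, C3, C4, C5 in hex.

C0 = 0xA3, C1 = 0x8C, C2 = 0x91, C3 = 0xE4, C4 = 0x81, C5 = 0xE1

C0: P0 ⊕ 0xA3 = 0x34; E(K, 0x34) = 0xA3.
C1: P1 ⊕ 0xA3 = 0x1D; E(K, 0x1D) = 0x8C.
C2: P2 ⊕ 0x8C = 0x22; E(K, 0x22) = 0x91.
C3: P3 ⊕ 0x91 = 0x75; E(K, 0x75) = 0xE4.
C4: P4 ⊕ 0xE4 = 0x12; E(K, 0x12) = 0x81.
C5: P5 ⊕ 0x81 = 0x72; E(K, 0x72) = 0xE1.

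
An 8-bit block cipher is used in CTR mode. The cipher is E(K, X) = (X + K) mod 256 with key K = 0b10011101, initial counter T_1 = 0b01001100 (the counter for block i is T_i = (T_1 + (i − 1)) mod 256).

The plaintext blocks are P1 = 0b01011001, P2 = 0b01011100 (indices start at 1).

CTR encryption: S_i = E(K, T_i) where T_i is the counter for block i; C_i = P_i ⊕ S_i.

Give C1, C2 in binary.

C1 = 0b10110000, C2 = 0b10110110

C1: T = 0b01001100, S = E(K, T) = 0b11101001; 0b01011001 ⊕ 0b11101001 = 0b10110000.
C2: T = 0b01001101, S = E(K, T) = 0b11101010; 0b01011100 ⊕ 0b11101010 = 0b10110110.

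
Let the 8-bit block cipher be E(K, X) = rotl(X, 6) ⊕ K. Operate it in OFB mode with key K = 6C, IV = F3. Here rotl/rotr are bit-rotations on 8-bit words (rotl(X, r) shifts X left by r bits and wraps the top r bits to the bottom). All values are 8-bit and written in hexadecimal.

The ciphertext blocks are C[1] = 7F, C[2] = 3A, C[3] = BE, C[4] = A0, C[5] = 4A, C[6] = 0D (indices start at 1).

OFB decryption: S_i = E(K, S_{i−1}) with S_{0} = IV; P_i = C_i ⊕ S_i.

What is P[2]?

P[2] = 72

P[1]: S = E(K, F3) = 90; 7F ⊕ 90 = EF.
P[2]: S = E(K, 90) = 48; 3A ⊕ 48 = 72.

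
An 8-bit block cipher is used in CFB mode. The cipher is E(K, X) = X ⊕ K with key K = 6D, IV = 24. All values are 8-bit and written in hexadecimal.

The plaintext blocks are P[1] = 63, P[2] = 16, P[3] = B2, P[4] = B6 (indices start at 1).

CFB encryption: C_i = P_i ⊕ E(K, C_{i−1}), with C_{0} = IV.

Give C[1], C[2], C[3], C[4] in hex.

C[1]: E(K, 24) = 49; 63 ⊕ 49 = 2A.
C[2]: E(K, 2A) = 47; 16 ⊕ 47 = 51.
C[3]: E(K, 51) = 3C; B2 ⊕ 3C = 8E.
C[4]: E(K, 8E) = E3; B6 ⊕ E3 = 55.

C[1] = 2A, C[2] = 51, C[3] = 8E, C[4] = 55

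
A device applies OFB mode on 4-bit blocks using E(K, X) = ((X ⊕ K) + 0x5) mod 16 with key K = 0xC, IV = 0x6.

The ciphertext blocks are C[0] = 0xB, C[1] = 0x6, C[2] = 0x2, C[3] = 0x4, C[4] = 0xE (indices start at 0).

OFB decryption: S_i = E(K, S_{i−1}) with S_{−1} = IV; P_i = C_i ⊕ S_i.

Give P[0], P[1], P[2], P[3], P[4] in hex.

P[0] = 0x4, P[1] = 0xE, P[2] = 0xB, P[3] = 0xE, P[4] = 0x5

P[0]: S = E(K, 0x6) = 0xF; 0xB ⊕ 0xF = 0x4.
P[1]: S = E(K, 0xF) = 0x8; 0x6 ⊕ 0x8 = 0xE.
P[2]: S = E(K, 0x8) = 0x9; 0x2 ⊕ 0x9 = 0xB.
P[3]: S = E(K, 0x9) = 0xA; 0x4 ⊕ 0xA = 0xE.
P[4]: S = E(K, 0xA) = 0xB; 0xE ⊕ 0xB = 0x5.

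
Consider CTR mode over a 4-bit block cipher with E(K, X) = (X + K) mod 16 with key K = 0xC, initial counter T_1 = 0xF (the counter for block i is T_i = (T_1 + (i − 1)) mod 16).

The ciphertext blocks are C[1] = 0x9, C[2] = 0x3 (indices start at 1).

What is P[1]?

P[1] = 0x2

CTR decryption: S_i = E(K, T_i) where T_i is the counter for block i; P_i = C_i ⊕ S_i.
P[1]: T = 0xF, S = E(K, T) = 0xB; 0x9 ⊕ 0xB = 0x2.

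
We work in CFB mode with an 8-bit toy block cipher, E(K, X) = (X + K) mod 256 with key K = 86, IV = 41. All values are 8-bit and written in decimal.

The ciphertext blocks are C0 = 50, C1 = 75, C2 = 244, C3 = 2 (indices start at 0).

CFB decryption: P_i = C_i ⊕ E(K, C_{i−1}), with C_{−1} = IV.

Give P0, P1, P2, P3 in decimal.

P0 = 77, P1 = 195, P2 = 85, P3 = 72

P0: E(K, 41) = 127; 50 ⊕ 127 = 77.
P1: E(K, 50) = 136; 75 ⊕ 136 = 195.
P2: E(K, 75) = 161; 244 ⊕ 161 = 85.
P3: E(K, 244) = 74; 2 ⊕ 74 = 72.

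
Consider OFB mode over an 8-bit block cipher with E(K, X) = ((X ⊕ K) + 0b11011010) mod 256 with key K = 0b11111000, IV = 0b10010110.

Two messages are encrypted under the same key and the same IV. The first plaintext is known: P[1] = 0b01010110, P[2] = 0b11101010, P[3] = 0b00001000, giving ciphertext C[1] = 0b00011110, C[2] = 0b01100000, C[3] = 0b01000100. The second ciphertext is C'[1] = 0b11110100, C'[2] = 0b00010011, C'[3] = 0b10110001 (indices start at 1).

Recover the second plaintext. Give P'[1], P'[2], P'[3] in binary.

P'[1] = 0b10111100, P'[2] = 0b10011001, P'[3] = 0b11111101

In OFB with a reused IV, both messages share the same keystream S_i, so C_i ⊕ C'_i = P_i ⊕ P'_i and thus P'_i = P_i ⊕ C_i ⊕ C'_i.
P'[1]: 0b01010110 ⊕ 0b00011110 ⊕ 0b11110100 = 0b10111100.
P'[2]: 0b11101010 ⊕ 0b01100000 ⊕ 0b00010011 = 0b10011001.
P'[3]: 0b00001000 ⊕ 0b01000100 ⊕ 0b10110001 = 0b11111101.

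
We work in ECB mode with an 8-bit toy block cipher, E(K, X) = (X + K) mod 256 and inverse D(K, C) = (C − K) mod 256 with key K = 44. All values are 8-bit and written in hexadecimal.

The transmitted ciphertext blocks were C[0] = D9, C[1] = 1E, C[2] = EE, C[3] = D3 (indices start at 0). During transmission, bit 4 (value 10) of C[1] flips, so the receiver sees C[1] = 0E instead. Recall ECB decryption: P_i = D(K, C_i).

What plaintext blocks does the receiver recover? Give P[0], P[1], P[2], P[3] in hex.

P[0] = 95, P[1] = CA, P[2] = AA, P[3] = 8F

Only C[1] changed, to 0E. In ECB, a change in C_i affects only P_i. Decrypting the received ciphertext:
P[0]: D(K, D9) = 95.
P[1]: D(K, 0E) = CA.
P[2]: D(K, EE) = AA.
P[3]: D(K, D3) = 8F.
Blocks that differ from the original plaintext: P[1].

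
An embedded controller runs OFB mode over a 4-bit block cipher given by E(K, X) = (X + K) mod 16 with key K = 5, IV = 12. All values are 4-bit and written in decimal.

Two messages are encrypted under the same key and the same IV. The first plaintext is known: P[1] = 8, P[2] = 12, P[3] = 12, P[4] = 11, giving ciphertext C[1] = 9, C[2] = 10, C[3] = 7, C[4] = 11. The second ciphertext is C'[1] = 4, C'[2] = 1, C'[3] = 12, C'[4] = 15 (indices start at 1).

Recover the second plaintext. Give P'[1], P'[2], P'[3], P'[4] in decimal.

P'[1] = 5, P'[2] = 7, P'[3] = 7, P'[4] = 15

In OFB with a reused IV, both messages share the same keystream S_i, so C_i ⊕ C'_i = P_i ⊕ P'_i and thus P'_i = P_i ⊕ C_i ⊕ C'_i.
P'[1]: 8 ⊕ 9 ⊕ 4 = 5.
P'[2]: 12 ⊕ 10 ⊕ 1 = 7.
P'[3]: 12 ⊕ 7 ⊕ 12 = 7.
P'[4]: 11 ⊕ 11 ⊕ 15 = 15.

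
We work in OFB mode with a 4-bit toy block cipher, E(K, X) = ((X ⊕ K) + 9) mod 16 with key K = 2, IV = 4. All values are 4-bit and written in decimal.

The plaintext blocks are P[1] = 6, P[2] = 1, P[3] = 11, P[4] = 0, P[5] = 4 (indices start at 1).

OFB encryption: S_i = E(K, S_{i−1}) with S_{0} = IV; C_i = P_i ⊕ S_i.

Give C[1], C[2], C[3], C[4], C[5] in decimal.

C[1] = 9, C[2] = 7, C[3] = 6, C[4] = 8, C[5] = 7

C[1]: S = E(K, 4) = 15; 6 ⊕ 15 = 9.
C[2]: S = E(K, 15) = 6; 1 ⊕ 6 = 7.
C[3]: S = E(K, 6) = 13; 11 ⊕ 13 = 6.
C[4]: S = E(K, 13) = 8; 0 ⊕ 8 = 8.
C[5]: S = E(K, 8) = 3; 4 ⊕ 3 = 7.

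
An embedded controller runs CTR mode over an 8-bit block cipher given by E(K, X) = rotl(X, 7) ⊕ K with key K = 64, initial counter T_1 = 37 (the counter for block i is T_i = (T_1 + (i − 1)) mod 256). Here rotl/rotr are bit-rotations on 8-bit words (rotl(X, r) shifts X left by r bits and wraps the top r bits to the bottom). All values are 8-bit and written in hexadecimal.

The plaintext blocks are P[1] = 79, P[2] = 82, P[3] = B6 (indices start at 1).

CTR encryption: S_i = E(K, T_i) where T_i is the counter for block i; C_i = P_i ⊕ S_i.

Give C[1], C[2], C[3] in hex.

C[1]: T = 37, S = E(K, T) = FF; 79 ⊕ FF = 86.
C[2]: T = 38, S = E(K, T) = 78; 82 ⊕ 78 = FA.
C[3]: T = 39, S = E(K, T) = F8; B6 ⊕ F8 = 4E.

C[1] = 86, C[2] = FA, C[3] = 4E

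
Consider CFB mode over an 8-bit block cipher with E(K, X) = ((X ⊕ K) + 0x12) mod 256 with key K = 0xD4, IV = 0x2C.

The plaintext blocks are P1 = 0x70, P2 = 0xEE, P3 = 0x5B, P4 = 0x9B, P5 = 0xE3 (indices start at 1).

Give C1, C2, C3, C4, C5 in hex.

CFB encryption: C_i = P_i ⊕ E(K, C_{i−1}), with C_{0} = IV.
C1: E(K, 0x2C) = 0x0A; 0x70 ⊕ 0x0A = 0x7A.
C2: E(K, 0x7A) = 0xC0; 0xEE ⊕ 0xC0 = 0x2E.
C3: E(K, 0x2E) = 0x0C; 0x5B ⊕ 0x0C = 0x57.
C4: E(K, 0x57) = 0x95; 0x9B ⊕ 0x95 = 0x0E.
C5: E(K, 0x0E) = 0xEC; 0xE3 ⊕ 0xEC = 0x0F.

C1 = 0x7A, C2 = 0x2E, C3 = 0x57, C4 = 0x0E, C5 = 0x0F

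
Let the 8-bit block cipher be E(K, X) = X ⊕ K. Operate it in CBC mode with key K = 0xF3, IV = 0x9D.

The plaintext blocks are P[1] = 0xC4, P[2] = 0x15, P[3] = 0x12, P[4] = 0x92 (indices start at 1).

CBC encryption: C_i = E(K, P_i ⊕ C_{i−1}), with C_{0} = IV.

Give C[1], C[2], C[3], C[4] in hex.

C[1] = 0xAA, C[2] = 0x4C, C[3] = 0xAD, C[4] = 0xCC

C[1]: P[1] ⊕ 0x9D = 0x59; E(K, 0x59) = 0xAA.
C[2]: P[2] ⊕ 0xAA = 0xBF; E(K, 0xBF) = 0x4C.
C[3]: P[3] ⊕ 0x4C = 0x5E; E(K, 0x5E) = 0xAD.
C[4]: P[4] ⊕ 0xAD = 0x3F; E(K, 0x3F) = 0xCC.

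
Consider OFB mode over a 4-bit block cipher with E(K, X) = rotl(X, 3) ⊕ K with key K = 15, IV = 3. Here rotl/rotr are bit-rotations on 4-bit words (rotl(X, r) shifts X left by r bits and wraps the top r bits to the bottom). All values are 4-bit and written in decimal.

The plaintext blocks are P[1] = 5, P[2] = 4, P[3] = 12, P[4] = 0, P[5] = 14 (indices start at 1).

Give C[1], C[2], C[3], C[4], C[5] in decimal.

OFB encryption: S_i = E(K, S_{i−1}) with S_{0} = IV; C_i = P_i ⊕ S_i.
C[1]: S = E(K, 3) = 6; 5 ⊕ 6 = 3.
C[2]: S = E(K, 6) = 12; 4 ⊕ 12 = 8.
C[3]: S = E(K, 12) = 9; 12 ⊕ 9 = 5.
C[4]: S = E(K, 9) = 3; 0 ⊕ 3 = 3.
C[5]: S = E(K, 3) = 6; 14 ⊕ 6 = 8.

C[1] = 3, C[2] = 8, C[3] = 5, C[4] = 3, C[5] = 8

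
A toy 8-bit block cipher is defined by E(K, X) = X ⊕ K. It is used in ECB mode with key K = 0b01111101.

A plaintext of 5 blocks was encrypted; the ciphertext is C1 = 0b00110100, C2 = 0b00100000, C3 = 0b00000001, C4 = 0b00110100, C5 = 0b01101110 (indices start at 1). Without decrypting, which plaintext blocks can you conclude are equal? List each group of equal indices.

ECB encrypts each block independently with the same key, so equal ciphertext blocks imply equal plaintext blocks.
C1 = C4 = 0b00110100, so P1 = P4.

P1 = P4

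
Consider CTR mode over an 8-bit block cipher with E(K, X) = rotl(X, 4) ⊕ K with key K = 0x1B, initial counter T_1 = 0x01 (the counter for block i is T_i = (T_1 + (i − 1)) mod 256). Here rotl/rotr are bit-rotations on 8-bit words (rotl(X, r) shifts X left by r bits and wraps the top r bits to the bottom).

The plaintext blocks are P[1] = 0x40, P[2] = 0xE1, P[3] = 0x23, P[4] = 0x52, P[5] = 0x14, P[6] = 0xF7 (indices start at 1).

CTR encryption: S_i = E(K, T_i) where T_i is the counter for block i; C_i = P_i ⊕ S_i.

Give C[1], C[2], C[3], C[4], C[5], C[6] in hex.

C[1] = 0x4B, C[2] = 0xDA, C[3] = 0x08, C[4] = 0x09, C[5] = 0x5F, C[6] = 0x8C

C[1]: T = 0x01, S = E(K, T) = 0x0B; 0x40 ⊕ 0x0B = 0x4B.
C[2]: T = 0x02, S = E(K, T) = 0x3B; 0xE1 ⊕ 0x3B = 0xDA.
C[3]: T = 0x03, S = E(K, T) = 0x2B; 0x23 ⊕ 0x2B = 0x08.
C[4]: T = 0x04, S = E(K, T) = 0x5B; 0x52 ⊕ 0x5B = 0x09.
C[5]: T = 0x05, S = E(K, T) = 0x4B; 0x14 ⊕ 0x4B = 0x5F.
C[6]: T = 0x06, S = E(K, T) = 0x7B; 0xF7 ⊕ 0x7B = 0x8C.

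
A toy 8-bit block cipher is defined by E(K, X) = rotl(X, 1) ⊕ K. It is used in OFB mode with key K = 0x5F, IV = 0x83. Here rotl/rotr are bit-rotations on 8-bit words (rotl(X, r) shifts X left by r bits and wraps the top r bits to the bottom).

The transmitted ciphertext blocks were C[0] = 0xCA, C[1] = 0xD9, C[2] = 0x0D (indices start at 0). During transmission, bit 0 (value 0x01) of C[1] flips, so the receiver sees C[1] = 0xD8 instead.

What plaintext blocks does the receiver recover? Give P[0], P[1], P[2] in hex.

P[0] = 0x92, P[1] = 0x37, P[2] = 0x8D

OFB decryption: S_i = E(K, S_{i−1}) with S_{−1} = IV; P_i = C_i ⊕ S_i.
Only C[1] changed, to 0xD8. In OFB, a change in C_i flips the same bit in P_i only; the keystream is unaffected. Decrypting the received ciphertext:
P[0]: S = E(K, 0x83) = 0x58; 0xCA ⊕ 0x58 = 0x92.
P[1]: S = E(K, 0x58) = 0xEF; 0xD8 ⊕ 0xEF = 0x37.
P[2]: S = E(K, 0xEF) = 0x80; 0x0D ⊕ 0x80 = 0x8D.
Blocks that differ from the original plaintext: P[1].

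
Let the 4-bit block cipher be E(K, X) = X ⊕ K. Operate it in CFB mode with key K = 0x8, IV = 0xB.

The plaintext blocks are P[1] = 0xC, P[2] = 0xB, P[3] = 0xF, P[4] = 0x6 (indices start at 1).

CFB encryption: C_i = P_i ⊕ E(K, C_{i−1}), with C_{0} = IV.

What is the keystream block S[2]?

0x7

C[1]: E(K, 0xB) = 0x3; 0xC ⊕ 0x3 = 0xF.
C[2]: E(K, 0xF) = 0x7; 0xB ⊕ 0x7 = 0xC.
So S[2] = 0x7.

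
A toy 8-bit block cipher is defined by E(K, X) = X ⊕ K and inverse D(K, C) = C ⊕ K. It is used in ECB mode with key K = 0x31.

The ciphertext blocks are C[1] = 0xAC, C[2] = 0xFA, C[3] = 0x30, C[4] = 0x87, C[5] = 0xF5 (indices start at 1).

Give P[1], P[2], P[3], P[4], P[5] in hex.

ECB decryption: P_i = D(K, C_i).
P[1]: D(K, 0xAC) = 0x9D.
P[2]: D(K, 0xFA) = 0xCB.
P[3]: D(K, 0x30) = 0x01.
P[4]: D(K, 0x87) = 0xB6.
P[5]: D(K, 0xF5) = 0xC4.

P[1] = 0x9D, P[2] = 0xCB, P[3] = 0x01, P[4] = 0xB6, P[5] = 0xC4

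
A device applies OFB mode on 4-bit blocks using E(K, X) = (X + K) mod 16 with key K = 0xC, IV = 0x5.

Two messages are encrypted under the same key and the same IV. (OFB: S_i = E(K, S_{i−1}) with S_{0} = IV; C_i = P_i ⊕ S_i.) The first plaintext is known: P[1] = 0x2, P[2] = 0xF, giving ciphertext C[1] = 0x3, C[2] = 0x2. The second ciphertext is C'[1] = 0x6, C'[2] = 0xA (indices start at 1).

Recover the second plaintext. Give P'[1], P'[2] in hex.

In OFB with a reused IV, both messages share the same keystream S_i, so C_i ⊕ C'_i = P_i ⊕ P'_i and thus P'_i = P_i ⊕ C_i ⊕ C'_i.
P'[1]: 0x2 ⊕ 0x3 ⊕ 0x6 = 0x7.
P'[2]: 0xF ⊕ 0x2 ⊕ 0xA = 0x7.

P'[1] = 0x7, P'[2] = 0x7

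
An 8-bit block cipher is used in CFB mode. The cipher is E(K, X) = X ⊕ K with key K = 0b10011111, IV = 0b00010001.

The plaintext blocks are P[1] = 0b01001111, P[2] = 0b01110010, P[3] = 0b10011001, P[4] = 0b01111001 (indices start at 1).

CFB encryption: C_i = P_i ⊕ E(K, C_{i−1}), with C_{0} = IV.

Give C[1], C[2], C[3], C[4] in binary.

C[1]: E(K, 0b00010001) = 0b10001110; 0b01001111 ⊕ 0b10001110 = 0b11000001.
C[2]: E(K, 0b11000001) = 0b01011110; 0b01110010 ⊕ 0b01011110 = 0b00101100.
C[3]: E(K, 0b00101100) = 0b10110011; 0b10011001 ⊕ 0b10110011 = 0b00101010.
C[4]: E(K, 0b00101010) = 0b10110101; 0b01111001 ⊕ 0b10110101 = 0b11001100.

C[1] = 0b11000001, C[2] = 0b00101100, C[3] = 0b00101010, C[4] = 0b11001100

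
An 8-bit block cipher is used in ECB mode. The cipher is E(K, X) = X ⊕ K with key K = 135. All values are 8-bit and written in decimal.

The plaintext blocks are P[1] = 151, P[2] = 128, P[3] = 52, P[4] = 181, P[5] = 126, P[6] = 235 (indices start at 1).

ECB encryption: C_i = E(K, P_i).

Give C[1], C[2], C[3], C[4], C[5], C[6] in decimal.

C[1] = 16, C[2] = 7, C[3] = 179, C[4] = 50, C[5] = 249, C[6] = 108

C[1]: E(K, 151) = 16.
C[2]: E(K, 128) = 7.
C[3]: E(K, 52) = 179.
C[4]: E(K, 181) = 50.
C[5]: E(K, 126) = 249.
C[6]: E(K, 235) = 108.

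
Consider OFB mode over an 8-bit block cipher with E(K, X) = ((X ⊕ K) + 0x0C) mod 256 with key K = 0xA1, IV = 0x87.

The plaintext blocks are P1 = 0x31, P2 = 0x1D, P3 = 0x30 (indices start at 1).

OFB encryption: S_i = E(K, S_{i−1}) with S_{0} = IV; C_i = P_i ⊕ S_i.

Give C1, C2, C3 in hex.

C1 = 0x03, C2 = 0x82, C3 = 0x7A

C1: S = E(K, 0x87) = 0x32; 0x31 ⊕ 0x32 = 0x03.
C2: S = E(K, 0x32) = 0x9F; 0x1D ⊕ 0x9F = 0x82.
C3: S = E(K, 0x9F) = 0x4A; 0x30 ⊕ 0x4A = 0x7A.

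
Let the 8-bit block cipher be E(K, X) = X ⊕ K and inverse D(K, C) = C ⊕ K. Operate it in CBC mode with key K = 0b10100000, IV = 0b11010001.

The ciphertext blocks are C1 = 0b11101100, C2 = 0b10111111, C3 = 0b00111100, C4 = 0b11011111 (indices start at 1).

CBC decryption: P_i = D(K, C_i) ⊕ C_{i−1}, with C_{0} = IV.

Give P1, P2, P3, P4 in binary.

P1: D(K, 0b11101100) = 0b01001100; 0b01001100 ⊕ 0b11010001 = 0b10011101.
P2: D(K, 0b10111111) = 0b00011111; 0b00011111 ⊕ 0b11101100 = 0b11110011.
P3: D(K, 0b00111100) = 0b10011100; 0b10011100 ⊕ 0b10111111 = 0b00100011.
P4: D(K, 0b11011111) = 0b01111111; 0b01111111 ⊕ 0b00111100 = 0b01000011.

P1 = 0b10011101, P2 = 0b11110011, P3 = 0b00100011, P4 = 0b01000011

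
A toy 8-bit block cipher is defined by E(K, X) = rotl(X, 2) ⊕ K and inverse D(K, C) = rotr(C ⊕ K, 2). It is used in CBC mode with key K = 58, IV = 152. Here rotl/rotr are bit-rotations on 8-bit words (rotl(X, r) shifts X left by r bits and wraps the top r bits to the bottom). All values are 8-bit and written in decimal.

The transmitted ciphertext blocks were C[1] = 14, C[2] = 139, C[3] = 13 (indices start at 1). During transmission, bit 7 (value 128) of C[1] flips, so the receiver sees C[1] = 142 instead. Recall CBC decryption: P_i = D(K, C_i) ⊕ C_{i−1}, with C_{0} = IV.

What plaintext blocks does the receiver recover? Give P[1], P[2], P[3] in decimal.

P[1] = 181, P[2] = 226, P[3] = 70

Only C[1] changed, to 142. In CBC, a change in C_i garbles P_i and flips the same bit in P_{i+1}. Decrypting the received ciphertext:
P[1]: D(K, 142) = 45; 45 ⊕ 152 = 181.
P[2]: D(K, 139) = 108; 108 ⊕ 142 = 226.
P[3]: D(K, 13) = 205; 205 ⊕ 139 = 70.
Blocks that differ from the original plaintext: P[1], P[2].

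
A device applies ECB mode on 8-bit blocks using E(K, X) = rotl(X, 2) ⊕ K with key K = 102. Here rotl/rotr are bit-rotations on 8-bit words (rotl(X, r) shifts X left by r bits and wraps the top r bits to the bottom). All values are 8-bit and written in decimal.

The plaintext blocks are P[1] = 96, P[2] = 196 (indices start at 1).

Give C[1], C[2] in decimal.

C[1] = 231, C[2] = 117

ECB encryption: C_i = E(K, P_i).
C[1]: E(K, 96) = 231.
C[2]: E(K, 196) = 117.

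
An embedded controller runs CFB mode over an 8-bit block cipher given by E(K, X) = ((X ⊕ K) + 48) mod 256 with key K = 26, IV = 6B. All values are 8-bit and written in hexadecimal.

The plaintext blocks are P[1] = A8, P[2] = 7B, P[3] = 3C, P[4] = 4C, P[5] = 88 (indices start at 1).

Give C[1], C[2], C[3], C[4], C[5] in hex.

CFB encryption: C_i = P_i ⊕ E(K, C_{i−1}), with C_{0} = IV.
C[1]: E(K, 6B) = 95; A8 ⊕ 95 = 3D.
C[2]: E(K, 3D) = 63; 7B ⊕ 63 = 18.
C[3]: E(K, 18) = 86; 3C ⊕ 86 = BA.
C[4]: E(K, BA) = E4; 4C ⊕ E4 = A8.
C[5]: E(K, A8) = D6; 88 ⊕ D6 = 5E.

C[1] = 3D, C[2] = 18, C[3] = BA, C[4] = A8, C[5] = 5E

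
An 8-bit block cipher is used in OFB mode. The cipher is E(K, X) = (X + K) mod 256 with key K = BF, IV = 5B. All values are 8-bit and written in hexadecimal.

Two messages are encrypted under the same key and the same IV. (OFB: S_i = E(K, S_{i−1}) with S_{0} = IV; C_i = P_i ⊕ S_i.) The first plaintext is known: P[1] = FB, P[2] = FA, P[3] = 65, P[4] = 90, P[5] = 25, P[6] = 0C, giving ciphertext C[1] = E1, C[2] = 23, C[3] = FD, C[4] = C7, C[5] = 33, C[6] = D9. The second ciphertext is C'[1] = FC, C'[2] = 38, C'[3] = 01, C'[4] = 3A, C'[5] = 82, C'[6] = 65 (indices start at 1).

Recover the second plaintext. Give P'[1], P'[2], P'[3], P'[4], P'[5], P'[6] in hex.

In OFB with a reused IV, both messages share the same keystream S_i, so C_i ⊕ C'_i = P_i ⊕ P'_i and thus P'_i = P_i ⊕ C_i ⊕ C'_i.
P'[1]: FB ⊕ E1 ⊕ FC = E6.
P'[2]: FA ⊕ 23 ⊕ 38 = E1.
P'[3]: 65 ⊕ FD ⊕ 01 = 99.
P'[4]: 90 ⊕ C7 ⊕ 3A = 6D.
P'[5]: 25 ⊕ 33 ⊕ 82 = 94.
P'[6]: 0C ⊕ D9 ⊕ 65 = B0.

P'[1] = E6, P'[2] = E1, P'[3] = 99, P'[4] = 6D, P'[5] = 94, P'[6] = B0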